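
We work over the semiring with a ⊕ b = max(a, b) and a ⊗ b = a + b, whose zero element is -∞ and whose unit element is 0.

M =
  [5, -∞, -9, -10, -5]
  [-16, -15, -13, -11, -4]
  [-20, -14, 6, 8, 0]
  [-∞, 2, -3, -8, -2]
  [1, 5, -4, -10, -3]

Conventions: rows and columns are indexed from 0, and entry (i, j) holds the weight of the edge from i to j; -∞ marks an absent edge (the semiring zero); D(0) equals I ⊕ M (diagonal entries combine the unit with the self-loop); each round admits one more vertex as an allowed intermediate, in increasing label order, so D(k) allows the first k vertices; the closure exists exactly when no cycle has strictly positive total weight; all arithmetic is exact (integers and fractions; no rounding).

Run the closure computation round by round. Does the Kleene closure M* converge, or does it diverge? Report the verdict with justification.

Detection: at round 0, diagonal entry (0, 0) turns strictly positive.
Key observation: the cycle 0->0 has total weight 5, which is strictly positive.
Answer: DIVERGES — positive cycle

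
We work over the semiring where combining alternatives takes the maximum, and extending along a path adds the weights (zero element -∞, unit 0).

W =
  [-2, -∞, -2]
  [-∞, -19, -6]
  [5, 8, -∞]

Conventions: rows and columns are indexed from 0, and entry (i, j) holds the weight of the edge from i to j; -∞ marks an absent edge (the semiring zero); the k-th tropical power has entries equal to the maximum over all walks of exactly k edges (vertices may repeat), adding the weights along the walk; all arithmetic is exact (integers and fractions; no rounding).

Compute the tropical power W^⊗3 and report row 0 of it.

W^⊗2:
  [3, 6, -4]
  [-1, 2, -25]
  [3, -11, 3]
W^⊗3:
  [1, 4, 1]
  [-3, -17, -3]
  [8, 11, 1]
Answer: row 0 of W^⊗3 = [1, 4, 1]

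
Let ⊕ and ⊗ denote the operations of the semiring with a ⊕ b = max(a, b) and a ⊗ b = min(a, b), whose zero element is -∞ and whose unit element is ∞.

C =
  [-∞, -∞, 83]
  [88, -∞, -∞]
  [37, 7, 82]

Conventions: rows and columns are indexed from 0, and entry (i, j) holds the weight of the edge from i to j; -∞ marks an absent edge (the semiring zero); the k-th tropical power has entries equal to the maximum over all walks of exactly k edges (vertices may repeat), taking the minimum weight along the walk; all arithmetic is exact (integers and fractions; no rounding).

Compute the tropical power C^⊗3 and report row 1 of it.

C^⊗2:
  [37, 7, 82]
  [-∞, -∞, 83]
  [37, 7, 82]
C^⊗3:
  [37, 7, 82]
  [37, 7, 82]
  [37, 7, 82]
Answer: row 1 of C^⊗3 = [37, 7, 82]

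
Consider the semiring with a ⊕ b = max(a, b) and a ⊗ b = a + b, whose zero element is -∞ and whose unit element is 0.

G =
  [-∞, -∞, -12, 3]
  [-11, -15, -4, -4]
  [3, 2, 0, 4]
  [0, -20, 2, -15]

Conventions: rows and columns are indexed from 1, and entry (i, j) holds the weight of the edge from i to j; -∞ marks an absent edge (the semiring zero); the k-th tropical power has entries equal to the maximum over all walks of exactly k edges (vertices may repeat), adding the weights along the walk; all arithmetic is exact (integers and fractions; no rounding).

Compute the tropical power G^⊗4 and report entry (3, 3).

G^⊗2:
  [3, -10, 5, -8]
  [-1, -2, -2, 0]
  [4, 2, 6, 6]
  [5, 4, 2, 6]
G^⊗3:
  [8, 7, 5, 9]
  [1, 0, 2, 2]
  [9, 8, 8, 10]
  [6, 4, 8, 8]
G^⊗4:
  [9, 7, 11, 11]
  [5, 4, 4, 6]
  [11, 10, 12, 12]
  [11, 10, 10, 12]
Key observation: the optimum is the walk 3->4->3->4->3, with weight 4 + 2 + 4 + 2 = 12.
Optimal value attained by: walk 3->4->3->4->3.
Answer: (G^⊗4)[3][3] = 12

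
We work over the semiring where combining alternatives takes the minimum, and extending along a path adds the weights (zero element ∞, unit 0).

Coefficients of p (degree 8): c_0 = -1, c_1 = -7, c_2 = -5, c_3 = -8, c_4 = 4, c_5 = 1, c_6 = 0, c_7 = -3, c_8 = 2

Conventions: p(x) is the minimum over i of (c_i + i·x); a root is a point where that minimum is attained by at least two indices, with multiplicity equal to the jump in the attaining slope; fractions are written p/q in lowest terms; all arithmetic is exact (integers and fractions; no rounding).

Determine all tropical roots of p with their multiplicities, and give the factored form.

hull edge (i=0, c=-1) to (i=1, c=-7): slope -6, span 1
hull edge (i=1, c=-7) to (i=3, c=-8): slope -1/2, span 2
hull edge (i=3, c=-8) to (i=7, c=-3): slope 5/4, span 4
hull edge (i=7, c=-3) to (i=8, c=2): slope 5, span 1
Factored form: p(x) = 2 ⊗ (x ⊕ (-5)) ⊗ (x ⊕ (-5/4)) ⊗ (x ⊕ (-5/4)) ⊗ (x ⊕ (-5/4)) ⊗ (x ⊕ (-5/4)) ⊗ (x ⊕ 1/2) ⊗ (x ⊕ 1/2) ⊗ (x ⊕ 6)
Answer: roots = -5 (mult 1), -5/4 (mult 4), 1/2 (mult 2), 6 (mult 1)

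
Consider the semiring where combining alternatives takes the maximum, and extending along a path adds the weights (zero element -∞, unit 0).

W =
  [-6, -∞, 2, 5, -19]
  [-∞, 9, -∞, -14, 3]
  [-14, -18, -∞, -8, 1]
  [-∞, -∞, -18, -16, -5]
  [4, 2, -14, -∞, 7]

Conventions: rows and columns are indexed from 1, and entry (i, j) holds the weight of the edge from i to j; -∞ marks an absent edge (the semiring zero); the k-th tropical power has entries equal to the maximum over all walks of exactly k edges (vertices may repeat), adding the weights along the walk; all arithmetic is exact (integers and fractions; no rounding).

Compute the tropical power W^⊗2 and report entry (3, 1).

W^⊗2:
  [-12, -16, -4, -1, 3]
  [7, 18, -11, -5, 12]
  [5, 3, -12, -9, 8]
  [-1, -3, -19, -26, 2]
  [11, 11, 6, 9, 14]
Key observation: the optimum is the walk 3->5->1, with weight 1 + 4 = 5.
Optimal value attained by: walk 3->5->1.
Answer: (W^⊗2)[3][1] = 5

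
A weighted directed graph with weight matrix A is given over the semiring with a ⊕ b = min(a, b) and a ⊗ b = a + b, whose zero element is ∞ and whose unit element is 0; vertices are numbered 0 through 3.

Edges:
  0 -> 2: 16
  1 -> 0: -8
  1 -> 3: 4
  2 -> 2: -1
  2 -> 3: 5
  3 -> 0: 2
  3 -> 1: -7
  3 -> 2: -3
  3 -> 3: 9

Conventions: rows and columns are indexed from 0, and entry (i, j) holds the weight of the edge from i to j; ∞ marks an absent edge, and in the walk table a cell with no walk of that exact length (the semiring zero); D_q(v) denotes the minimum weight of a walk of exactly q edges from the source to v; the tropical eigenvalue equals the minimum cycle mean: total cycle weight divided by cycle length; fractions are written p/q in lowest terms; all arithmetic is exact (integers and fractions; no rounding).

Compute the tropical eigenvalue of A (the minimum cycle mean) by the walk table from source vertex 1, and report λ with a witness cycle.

q=0: [∞, 0, ∞, ∞]
q=1: [-8, ∞, ∞, 4]
q=2: [6, -3, 1, 13]
q=3: [-11, 6, 0, 1]
q=4: [-2, -6, -2, 5]
Optimal cycle mean attained by: cycle 1->3->1, total 4 + (-7), length 2.
Answer: λ = -3/2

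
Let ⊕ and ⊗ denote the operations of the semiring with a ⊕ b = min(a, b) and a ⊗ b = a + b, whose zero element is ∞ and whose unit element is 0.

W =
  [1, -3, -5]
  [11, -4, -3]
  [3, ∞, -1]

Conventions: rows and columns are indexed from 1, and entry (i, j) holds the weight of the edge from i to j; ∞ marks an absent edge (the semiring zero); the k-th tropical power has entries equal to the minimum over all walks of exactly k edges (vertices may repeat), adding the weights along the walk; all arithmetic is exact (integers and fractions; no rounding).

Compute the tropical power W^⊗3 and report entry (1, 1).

W^⊗2:
  [-2, -7, -6]
  [0, -8, -7]
  [2, 0, -2]
W^⊗3:
  [-3, -11, -10]
  [-4, -12, -11]
  [1, -4, -3]
Key observation: the optimum is the walk 1->2->3->1, with weight (-3) + (-3) + 3 = -3.
Optimal value attained by: walk 1->2->3->1.
Answer: (W^⊗3)[1][1] = -3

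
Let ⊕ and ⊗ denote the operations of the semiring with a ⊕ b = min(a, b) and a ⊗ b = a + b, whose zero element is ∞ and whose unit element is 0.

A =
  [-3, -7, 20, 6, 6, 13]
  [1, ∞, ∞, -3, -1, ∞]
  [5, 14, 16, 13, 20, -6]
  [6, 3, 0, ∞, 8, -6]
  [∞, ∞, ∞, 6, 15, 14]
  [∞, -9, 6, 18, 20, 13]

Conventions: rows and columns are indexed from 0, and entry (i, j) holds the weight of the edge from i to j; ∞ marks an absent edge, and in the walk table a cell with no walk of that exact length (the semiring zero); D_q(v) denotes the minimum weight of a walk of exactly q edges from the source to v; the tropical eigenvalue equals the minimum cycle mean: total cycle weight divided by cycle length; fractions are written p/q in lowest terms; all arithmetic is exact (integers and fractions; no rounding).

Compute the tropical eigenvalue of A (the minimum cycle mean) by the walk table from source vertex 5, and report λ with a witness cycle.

q=0: [∞, ∞, ∞, ∞, ∞, 0]
q=1: [∞, -9, 6, 18, 20, 13]
q=2: [-8, 4, 18, -12, -10, 0]
q=3: [-11, -15, -12, -4, -4, -18]
q=4: [-14, -27, -12, -18, -16, -18]
q=5: [-26, -27, -18, -30, -28, -24]
q=6: [-29, -33, -30, -30, -28, -36]
Optimal cycle mean attained by: cycle 1->3->5->1, total (-3) + (-6) + (-9), length 3.
Answer: λ = -6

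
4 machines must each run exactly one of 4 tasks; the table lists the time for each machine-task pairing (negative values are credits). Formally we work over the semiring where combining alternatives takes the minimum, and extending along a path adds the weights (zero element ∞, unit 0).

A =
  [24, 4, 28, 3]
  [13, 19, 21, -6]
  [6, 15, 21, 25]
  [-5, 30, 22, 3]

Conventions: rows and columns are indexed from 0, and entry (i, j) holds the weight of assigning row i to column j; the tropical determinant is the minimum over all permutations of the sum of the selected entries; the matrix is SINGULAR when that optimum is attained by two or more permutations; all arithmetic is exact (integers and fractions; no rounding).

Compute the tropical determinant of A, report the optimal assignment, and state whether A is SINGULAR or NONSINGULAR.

σ = (0, 1, 2, 3): 24 + 19 + 21 + 3 = 67
σ = (0, 1, 3, 2): 24 + 19 + 25 + 22 = 90
σ = (0, 2, 1, 3): 24 + 21 + 15 + 3 = 63
σ = (0, 2, 3, 1): 24 + 21 + 25 + 30 = 100
σ = (0, 3, 1, 2): 24 + (-6) + 15 + 22 = 55
σ = (0, 3, 2, 1): 24 + (-6) + 21 + 30 = 69
σ = (1, 0, 2, 3): 4 + 13 + 21 + 3 = 41
σ = (1, 0, 3, 2): 4 + 13 + 25 + 22 = 64
σ = (1, 2, 0, 3): 4 + 21 + 6 + 3 = 34
σ = (1, 2, 3, 0): 4 + 21 + 25 + (-5) = 45
σ = (1, 3, 0, 2): 4 + (-6) + 6 + 22 = 26
σ = (1, 3, 2, 0): 4 + (-6) + 21 + (-5) = 14
σ = (2, 0, 1, 3): 28 + 13 + 15 + 3 = 59
σ = (2, 0, 3, 1): 28 + 13 + 25 + 30 = 96
σ = (2, 1, 0, 3): 28 + 19 + 6 + 3 = 56
σ = (2, 1, 3, 0): 28 + 19 + 25 + (-5) = 67
σ = (2, 3, 0, 1): 28 + (-6) + 6 + 30 = 58
σ = (2, 3, 1, 0): 28 + (-6) + 15 + (-5) = 32
σ = (3, 0, 1, 2): 3 + 13 + 15 + 22 = 53
σ = (3, 0, 2, 1): 3 + 13 + 21 + 30 = 67
σ = (3, 1, 0, 2): 3 + 19 + 6 + 22 = 50
σ = (3, 1, 2, 0): 3 + 19 + 21 + (-5) = 38
σ = (3, 2, 0, 1): 3 + 21 + 6 + 30 = 60
σ = (3, 2, 1, 0): 3 + 21 + 15 + (-5) = 34
Optimal value attained by: σ = (1, 3, 2, 0).
Answer: det⊕(A) = 14; verdict: NONSINGULAR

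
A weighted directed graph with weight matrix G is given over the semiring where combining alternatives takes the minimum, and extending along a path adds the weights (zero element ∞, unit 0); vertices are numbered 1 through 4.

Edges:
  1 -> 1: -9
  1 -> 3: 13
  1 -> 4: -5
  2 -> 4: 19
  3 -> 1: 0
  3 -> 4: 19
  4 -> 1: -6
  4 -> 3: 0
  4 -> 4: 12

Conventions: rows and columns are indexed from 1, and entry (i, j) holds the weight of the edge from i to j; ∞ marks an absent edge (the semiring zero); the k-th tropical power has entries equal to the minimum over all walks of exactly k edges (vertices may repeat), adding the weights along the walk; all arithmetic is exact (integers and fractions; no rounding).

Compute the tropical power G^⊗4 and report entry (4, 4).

G^⊗2:
  [-18, ∞, -5, -14]
  [13, ∞, 19, 31]
  [-9, ∞, 13, -5]
  [-15, ∞, 7, -11]
G^⊗3:
  [-27, ∞, -14, -23]
  [4, ∞, 26, 8]
  [-18, ∞, -5, -14]
  [-24, ∞, -11, -20]
G^⊗4:
  [-36, ∞, -23, -32]
  [-5, ∞, 8, -1]
  [-27, ∞, -14, -23]
  [-33, ∞, -20, -29]
Key observation: the optimum is the walk 4->1->1->1->4, with weight (-6) + (-9) + (-9) + (-5) = -29.
Optimal value attained by: walk 4->1->1->1->4.
Answer: (G^⊗4)[4][4] = -29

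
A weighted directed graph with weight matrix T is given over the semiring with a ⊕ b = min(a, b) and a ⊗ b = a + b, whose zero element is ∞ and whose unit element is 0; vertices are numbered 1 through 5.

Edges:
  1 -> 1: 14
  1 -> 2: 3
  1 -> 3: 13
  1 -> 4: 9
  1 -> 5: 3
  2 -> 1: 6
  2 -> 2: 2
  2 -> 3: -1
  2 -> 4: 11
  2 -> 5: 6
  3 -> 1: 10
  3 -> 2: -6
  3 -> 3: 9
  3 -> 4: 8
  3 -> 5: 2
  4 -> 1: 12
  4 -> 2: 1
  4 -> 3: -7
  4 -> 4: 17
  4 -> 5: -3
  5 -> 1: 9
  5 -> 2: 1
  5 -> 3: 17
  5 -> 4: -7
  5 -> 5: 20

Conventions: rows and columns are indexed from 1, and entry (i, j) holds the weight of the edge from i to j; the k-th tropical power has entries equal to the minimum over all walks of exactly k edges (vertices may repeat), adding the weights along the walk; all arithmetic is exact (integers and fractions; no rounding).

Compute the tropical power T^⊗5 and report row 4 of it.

T^⊗2:
  [9, 4, 2, -4, 6]
  [8, -7, 1, -1, 1]
  [0, -4, -7, -5, 0]
  [3, -13, 0, -10, -5]
  [5, -6, -14, 10, -10]
T^⊗3:
  [8, -4, -11, -1, -7]
  [-1, -5, -8, -6, -4]
  [2, -13, -12, -7, -8]
  [-7, -11, -17, -12, -13]
  [-4, -20, -7, -17, -12]
T^⊗4:
  [-1, -17, -8, -14, -9]
  [1, -14, -13, -11, -9]
  [-7, -18, -14, -15, -10]
  [-7, -23, -19, -20, -15]
  [-14, -18, -24, -19, -20]
T^⊗5:
  [-11, -15, -21, -16, -17]
  [-8, -19, -18, -16, -14]
  [-12, -20, -22, -17, -18]
  [-17, -25, -27, -22, -23]
  [-14, -30, -26, -27, -22]
Answer: row 4 of T^⊗5 = [-17, -25, -27, -22, -23]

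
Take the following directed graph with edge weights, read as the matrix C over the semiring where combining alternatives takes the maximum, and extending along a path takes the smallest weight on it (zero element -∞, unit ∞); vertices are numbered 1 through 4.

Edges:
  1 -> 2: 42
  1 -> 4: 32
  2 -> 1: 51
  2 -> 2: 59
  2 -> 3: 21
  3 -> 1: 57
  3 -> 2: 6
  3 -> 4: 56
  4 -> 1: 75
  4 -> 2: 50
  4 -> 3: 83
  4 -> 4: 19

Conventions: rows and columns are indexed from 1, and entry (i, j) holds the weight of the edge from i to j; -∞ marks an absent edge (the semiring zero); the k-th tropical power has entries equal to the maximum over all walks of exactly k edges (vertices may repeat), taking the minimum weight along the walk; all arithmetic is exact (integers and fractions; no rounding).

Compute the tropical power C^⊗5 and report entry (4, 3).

C^⊗2:
  [42, 42, 32, 19]
  [51, 59, 21, 32]
  [56, 50, 56, 32]
  [57, 50, 21, 56]
C^⊗3:
  [42, 42, 21, 32]
  [51, 59, 32, 32]
  [56, 50, 32, 56]
  [56, 50, 56, 32]
C^⊗4:
  [42, 42, 32, 32]
  [51, 59, 32, 32]
  [56, 50, 56, 32]
  [56, 50, 32, 56]
C^⊗5:
  [42, 42, 32, 32]
  [51, 59, 32, 32]
  [56, 50, 32, 56]
  [56, 50, 56, 32]
Key observation: the optimum is the walk 4->3->4->3->4->3, with weight 83 min 56 min 83 min 56 min 83 = 56.
Optimal value attained by: walk 4->3->4->3->4->3.
Answer: (C^⊗5)[4][3] = 56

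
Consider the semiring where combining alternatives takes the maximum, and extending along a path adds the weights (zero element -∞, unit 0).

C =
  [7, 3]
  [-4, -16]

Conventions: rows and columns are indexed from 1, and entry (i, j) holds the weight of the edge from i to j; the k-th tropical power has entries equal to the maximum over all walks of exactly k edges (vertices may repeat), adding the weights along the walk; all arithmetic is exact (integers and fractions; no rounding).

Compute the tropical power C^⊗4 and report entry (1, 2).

C^⊗2:
  [14, 10]
  [3, -1]
C^⊗3:
  [21, 17]
  [10, 6]
C^⊗4:
  [28, 24]
  [17, 13]
Key observation: the optimum is the walk 1->1->1->1->2, with weight 7 + 7 + 7 + 3 = 24.
Optimal value attained by: walk 1->1->1->1->2.
Answer: (C^⊗4)[1][2] = 24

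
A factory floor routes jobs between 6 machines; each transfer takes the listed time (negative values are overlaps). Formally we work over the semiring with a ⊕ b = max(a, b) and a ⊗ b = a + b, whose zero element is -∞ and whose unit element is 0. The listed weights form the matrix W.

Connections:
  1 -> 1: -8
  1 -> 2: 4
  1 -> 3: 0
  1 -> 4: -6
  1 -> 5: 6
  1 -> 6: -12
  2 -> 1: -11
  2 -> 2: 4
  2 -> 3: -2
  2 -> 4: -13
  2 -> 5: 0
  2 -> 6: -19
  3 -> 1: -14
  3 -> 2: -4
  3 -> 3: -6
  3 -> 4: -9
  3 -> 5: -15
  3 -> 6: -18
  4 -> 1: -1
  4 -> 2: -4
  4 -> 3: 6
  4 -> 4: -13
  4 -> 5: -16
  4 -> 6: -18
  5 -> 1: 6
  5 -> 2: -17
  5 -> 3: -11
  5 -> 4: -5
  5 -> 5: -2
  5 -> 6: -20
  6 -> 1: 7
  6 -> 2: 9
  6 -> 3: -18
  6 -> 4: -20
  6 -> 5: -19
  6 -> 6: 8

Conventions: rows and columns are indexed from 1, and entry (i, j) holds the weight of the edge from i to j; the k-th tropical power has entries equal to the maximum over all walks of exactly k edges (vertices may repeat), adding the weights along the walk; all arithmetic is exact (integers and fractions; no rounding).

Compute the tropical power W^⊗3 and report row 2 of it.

W^⊗2:
  [12, 8, 2, 1, 4, -4]
  [6, 8, 2, -5, 4, -11]
  [-9, 0, -3, -15, -4, -10]
  [-8, 3, 0, -3, 5, -10]
  [4, 10, 6, 0, 12, -6]
  [15, 17, 7, 1, 13, 16]
W^⊗3:
  [10, 16, 12, 6, 18, 4]
  [10, 12, 6, 0, 12, -3]
  [2, 4, -2, -9, 0, -2]
  [11, 7, 3, 0, 3, -2]
  [18, 14, 8, 7, 10, 2]
  [23, 25, 15, 9, 21, 24]
Answer: row 2 of W^⊗3 = [10, 12, 6, 0, 12, -3]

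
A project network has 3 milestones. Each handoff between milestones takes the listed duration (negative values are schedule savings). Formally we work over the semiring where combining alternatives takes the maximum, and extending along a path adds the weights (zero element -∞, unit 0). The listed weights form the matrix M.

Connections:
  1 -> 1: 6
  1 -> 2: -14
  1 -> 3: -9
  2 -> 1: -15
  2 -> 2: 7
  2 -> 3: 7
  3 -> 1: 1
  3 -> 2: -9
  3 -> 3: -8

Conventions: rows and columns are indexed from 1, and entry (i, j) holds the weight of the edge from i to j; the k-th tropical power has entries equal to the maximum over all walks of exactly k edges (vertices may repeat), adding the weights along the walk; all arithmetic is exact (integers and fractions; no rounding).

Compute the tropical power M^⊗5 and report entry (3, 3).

M^⊗2:
  [12, -7, -3]
  [8, 14, 14]
  [7, -2, -2]
M^⊗3:
  [18, 0, 3]
  [15, 21, 21]
  [13, 5, 5]
M^⊗4:
  [24, 7, 9]
  [22, 28, 28]
  [19, 12, 12]
M^⊗5:
  [30, 14, 15]
  [29, 35, 35]
  [25, 19, 19]
Key observation: the optimum is the walk 3->2->2->2->2->3, with weight (-9) + 7 + 7 + 7 + 7 = 19.
Optimal value attained by: walk 3->2->2->2->2->3.
Answer: (M^⊗5)[3][3] = 19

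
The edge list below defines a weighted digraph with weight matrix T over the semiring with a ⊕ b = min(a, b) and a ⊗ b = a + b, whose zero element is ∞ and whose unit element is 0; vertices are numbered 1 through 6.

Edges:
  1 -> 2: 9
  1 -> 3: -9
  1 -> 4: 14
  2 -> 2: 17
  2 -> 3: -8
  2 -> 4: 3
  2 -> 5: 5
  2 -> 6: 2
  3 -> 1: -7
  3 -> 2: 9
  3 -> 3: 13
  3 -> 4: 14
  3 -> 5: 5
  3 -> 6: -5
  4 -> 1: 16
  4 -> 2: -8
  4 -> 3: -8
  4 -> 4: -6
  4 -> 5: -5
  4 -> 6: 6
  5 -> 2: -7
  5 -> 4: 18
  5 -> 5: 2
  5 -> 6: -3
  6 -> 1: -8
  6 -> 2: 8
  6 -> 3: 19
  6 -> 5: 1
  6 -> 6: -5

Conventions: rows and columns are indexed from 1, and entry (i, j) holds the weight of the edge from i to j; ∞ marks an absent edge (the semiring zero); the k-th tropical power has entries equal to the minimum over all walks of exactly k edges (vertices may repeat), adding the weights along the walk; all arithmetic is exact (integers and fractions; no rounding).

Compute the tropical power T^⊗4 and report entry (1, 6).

T^⊗2:
  [-16, 0, 1, 5, -4, -14]
  [-15, -5, -5, -3, -3, -13]
  [-13, -2, -16, 7, -4, -10]
  [-15, -14, -16, -12, -11, -13]
  [-11, -5, -15, -4, -2, -8]
  [-13, -6, -17, 6, -4, -10]
T^⊗3:
  [-22, -11, -25, -2, -13, -19]
  [-21, -11, -24, -9, -12, -18]
  [-23, -11, -22, -2, -11, -21]
  [-23, -20, -24, -18, -17, -21]
  [-22, -12, -20, -10, -10, -20]
  [-24, -11, -22, -3, -12, -22]
T^⊗4:
  [-32, -20, -31, -11, -20, -30]
  [-31, -19, -30, -15, -19, -29]
  [-29, -18, -32, -9, -20, -27]
  [-31, -26, -32, -24, -23, -29]
  [-28, -18, -31, -16, -19, -25]
  [-30, -19, -33, -10, -21, -27]
Key observation: the optimum is the walk 1->3->1->3->6, with weight (-9) + (-7) + (-9) + (-5) = -30.
Optimal value attained by: walk 1->3->1->3->6.
Answer: (T^⊗4)[1][6] = -30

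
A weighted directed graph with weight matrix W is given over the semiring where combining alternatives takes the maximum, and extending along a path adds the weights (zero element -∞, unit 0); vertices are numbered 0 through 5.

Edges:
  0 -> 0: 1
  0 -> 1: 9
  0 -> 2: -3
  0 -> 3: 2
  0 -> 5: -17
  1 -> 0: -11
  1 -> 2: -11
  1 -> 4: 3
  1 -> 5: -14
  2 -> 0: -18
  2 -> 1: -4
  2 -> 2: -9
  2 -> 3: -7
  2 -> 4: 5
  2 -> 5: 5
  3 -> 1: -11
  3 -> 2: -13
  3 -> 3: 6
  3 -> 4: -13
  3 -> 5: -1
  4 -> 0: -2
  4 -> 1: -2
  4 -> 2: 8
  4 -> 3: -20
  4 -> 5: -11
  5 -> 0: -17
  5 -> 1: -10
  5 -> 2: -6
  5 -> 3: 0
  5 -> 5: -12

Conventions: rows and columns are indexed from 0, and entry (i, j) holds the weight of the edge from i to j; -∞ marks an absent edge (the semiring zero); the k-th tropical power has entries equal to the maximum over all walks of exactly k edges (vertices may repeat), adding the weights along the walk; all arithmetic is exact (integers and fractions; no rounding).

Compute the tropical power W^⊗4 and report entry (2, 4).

W^⊗2:
  [2, 10, -2, 8, 12, 2]
  [1, 1, 11, -9, -6, -6]
  [3, 3, 13, 5, -1, -4]
  [-15, -5, -5, 12, -7, 5]
  [-1, 7, -1, 1, 13, 13]
  [-16, -8, -13, 6, -1, -1]
W^⊗3:
  [10, 11, 20, 14, 13, 7]
  [2, 10, 2, 4, 16, 16]
  [4, 12, 7, 11, 18, 18]
  [-9, 1, 1, 18, 0, 11]
  [11, 11, 21, 13, 10, 4]
  [-3, -3, 7, 12, -5, 5]
W^⊗4:
  [11, 19, 21, 20, 25, 25]
  [14, 14, 24, 16, 13, 7]
  [16, 16, 26, 18, 15, 12]
  [-2, 7, 8, 24, 6, 17]
  [12, 20, 18, 19, 26, 26]
  [-2, 6, 3, 18, 12, 12]
Key observation: the optimum is the walk 2->4->0->1->4, with weight 5 + (-2) + 9 + 3 = 15.
Optimal value attained by: walk 2->4->0->1->4.
Answer: (W^⊗4)[2][4] = 15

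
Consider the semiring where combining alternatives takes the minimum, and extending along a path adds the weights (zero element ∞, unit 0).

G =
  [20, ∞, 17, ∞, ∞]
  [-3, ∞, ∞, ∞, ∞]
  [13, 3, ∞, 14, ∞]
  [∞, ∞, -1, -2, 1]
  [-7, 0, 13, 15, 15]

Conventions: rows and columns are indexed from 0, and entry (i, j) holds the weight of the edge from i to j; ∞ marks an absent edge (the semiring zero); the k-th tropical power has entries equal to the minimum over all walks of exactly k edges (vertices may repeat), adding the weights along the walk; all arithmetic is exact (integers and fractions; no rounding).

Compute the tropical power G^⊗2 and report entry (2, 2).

G^⊗2:
  [30, 20, 37, 31, ∞]
  [17, ∞, 14, ∞, ∞]
  [0, ∞, 13, 12, 15]
  [-6, 1, -3, -4, -1]
  [-3, 15, 10, 13, 16]
Key observation: the optimum is the walk 2->3->2, with weight 14 + (-1) = 13.
Optimal value attained by: walk 2->3->2.
Answer: (G^⊗2)[2][2] = 13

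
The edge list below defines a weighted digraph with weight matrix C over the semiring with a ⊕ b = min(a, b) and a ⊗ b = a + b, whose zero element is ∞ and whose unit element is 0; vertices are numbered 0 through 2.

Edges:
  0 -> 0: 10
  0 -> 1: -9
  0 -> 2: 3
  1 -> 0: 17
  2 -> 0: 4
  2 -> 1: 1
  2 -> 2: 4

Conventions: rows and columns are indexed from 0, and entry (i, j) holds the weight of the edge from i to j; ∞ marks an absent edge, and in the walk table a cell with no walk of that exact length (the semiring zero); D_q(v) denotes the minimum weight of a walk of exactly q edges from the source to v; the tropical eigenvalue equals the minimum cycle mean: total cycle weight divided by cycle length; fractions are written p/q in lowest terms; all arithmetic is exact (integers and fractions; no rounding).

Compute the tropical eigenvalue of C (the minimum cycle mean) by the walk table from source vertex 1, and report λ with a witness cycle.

q=0: [∞, 0, ∞]
q=1: [17, ∞, ∞]
q=2: [27, 8, 20]
q=3: [24, 18, 24]
Optimal cycle mean attained by: cycle 0->2->0, total 3 + 4, length 2.
Answer: λ = 7/2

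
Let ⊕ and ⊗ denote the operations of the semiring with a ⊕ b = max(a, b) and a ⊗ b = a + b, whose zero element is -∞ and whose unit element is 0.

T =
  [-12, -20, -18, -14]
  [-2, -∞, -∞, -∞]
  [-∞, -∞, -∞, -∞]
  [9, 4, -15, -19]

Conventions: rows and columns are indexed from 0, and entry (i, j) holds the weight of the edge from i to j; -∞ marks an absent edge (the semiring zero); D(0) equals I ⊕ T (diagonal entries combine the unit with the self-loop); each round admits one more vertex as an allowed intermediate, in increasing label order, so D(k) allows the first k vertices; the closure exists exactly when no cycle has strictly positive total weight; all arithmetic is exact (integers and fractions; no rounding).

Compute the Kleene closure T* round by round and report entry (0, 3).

D(0):
  [0, -20, -18, -14]
  [-2, 0, -∞, -∞]
  [-∞, -∞, 0, -∞]
  [9, 4, -15, 0]
D(1):
  [0, -20, -18, -14]
  [-2, 0, -20, -16]
  [-∞, -∞, 0, -∞]
  [9, 4, -9, 0]
D(2):
  [0, -20, -18, -14]
  [-2, 0, -20, -16]
  [-∞, -∞, 0, -∞]
  [9, 4, -9, 0]
D(3):
  [0, -20, -18, -14]
  [-2, 0, -20, -16]
  [-∞, -∞, 0, -∞]
  [9, 4, -9, 0]
D(4):
  [0, -10, -18, -14]
  [-2, 0, -20, -16]
  [-∞, -∞, 0, -∞]
  [9, 4, -9, 0]
Answer: T*[0][3] = -14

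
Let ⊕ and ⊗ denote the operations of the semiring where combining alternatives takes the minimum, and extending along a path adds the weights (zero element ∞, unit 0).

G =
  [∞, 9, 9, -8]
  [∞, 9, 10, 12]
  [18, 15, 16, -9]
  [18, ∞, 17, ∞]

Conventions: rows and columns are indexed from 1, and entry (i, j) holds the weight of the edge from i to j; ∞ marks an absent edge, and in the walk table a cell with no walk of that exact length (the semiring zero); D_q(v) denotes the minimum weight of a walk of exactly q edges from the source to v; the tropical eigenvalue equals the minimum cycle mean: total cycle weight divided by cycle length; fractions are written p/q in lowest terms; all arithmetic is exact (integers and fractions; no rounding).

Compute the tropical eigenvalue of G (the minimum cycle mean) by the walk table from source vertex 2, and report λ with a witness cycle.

q=0: [∞, 0, ∞, ∞]
q=1: [∞, 9, 10, 12]
q=2: [28, 18, 19, 1]
q=3: [19, 27, 18, 10]
q=4: [28, 28, 27, 9]
Optimal cycle mean attained by: cycle 3->4->3, total (-9) + 17, length 2.
Answer: λ = 4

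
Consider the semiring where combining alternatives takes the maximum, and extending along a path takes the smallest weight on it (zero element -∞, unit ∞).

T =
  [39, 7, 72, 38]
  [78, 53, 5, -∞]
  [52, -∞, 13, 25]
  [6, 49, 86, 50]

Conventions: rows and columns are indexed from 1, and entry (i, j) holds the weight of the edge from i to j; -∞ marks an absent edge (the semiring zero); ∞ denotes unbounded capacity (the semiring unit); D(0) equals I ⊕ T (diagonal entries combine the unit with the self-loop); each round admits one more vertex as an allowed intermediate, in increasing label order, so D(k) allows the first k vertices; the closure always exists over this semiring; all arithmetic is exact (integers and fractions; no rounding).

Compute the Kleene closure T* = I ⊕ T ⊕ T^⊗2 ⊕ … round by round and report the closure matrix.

D(0):
  [∞, 7, 72, 38]
  [78, ∞, 5, -∞]
  [52, -∞, ∞, 25]
  [6, 49, 86, ∞]
D(1):
  [∞, 7, 72, 38]
  [78, ∞, 72, 38]
  [52, 7, ∞, 38]
  [6, 49, 86, ∞]
D(2):
  [∞, 7, 72, 38]
  [78, ∞, 72, 38]
  [52, 7, ∞, 38]
  [49, 49, 86, ∞]
D(3):
  [∞, 7, 72, 38]
  [78, ∞, 72, 38]
  [52, 7, ∞, 38]
  [52, 49, 86, ∞]
D(4):
  [∞, 38, 72, 38]
  [78, ∞, 72, 38]
  [52, 38, ∞, 38]
  [52, 49, 86, ∞]
Answer: T* = [[∞, 38, 72, 38], [78, ∞, 72, 38], [52, 38, ∞, 38], [52, 49, 86, ∞]]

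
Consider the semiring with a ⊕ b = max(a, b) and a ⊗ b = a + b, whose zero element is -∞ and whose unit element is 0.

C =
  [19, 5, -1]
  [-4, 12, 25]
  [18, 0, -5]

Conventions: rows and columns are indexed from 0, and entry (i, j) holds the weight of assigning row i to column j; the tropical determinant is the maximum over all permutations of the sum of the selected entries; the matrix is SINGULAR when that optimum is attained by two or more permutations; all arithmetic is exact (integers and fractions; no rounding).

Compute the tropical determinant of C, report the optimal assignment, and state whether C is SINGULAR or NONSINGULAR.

σ = (0, 1, 2): 19 + 12 + (-5) = 26
σ = (0, 2, 1): 19 + 25 + 0 = 44
σ = (1, 0, 2): 5 + (-4) + (-5) = -4
σ = (1, 2, 0): 5 + 25 + 18 = 48
σ = (2, 0, 1): (-1) + (-4) + 0 = -5
σ = (2, 1, 0): (-1) + 12 + 18 = 29
Optimal value attained by: σ = (1, 2, 0).
Answer: det⊕(C) = 48; verdict: NONSINGULAR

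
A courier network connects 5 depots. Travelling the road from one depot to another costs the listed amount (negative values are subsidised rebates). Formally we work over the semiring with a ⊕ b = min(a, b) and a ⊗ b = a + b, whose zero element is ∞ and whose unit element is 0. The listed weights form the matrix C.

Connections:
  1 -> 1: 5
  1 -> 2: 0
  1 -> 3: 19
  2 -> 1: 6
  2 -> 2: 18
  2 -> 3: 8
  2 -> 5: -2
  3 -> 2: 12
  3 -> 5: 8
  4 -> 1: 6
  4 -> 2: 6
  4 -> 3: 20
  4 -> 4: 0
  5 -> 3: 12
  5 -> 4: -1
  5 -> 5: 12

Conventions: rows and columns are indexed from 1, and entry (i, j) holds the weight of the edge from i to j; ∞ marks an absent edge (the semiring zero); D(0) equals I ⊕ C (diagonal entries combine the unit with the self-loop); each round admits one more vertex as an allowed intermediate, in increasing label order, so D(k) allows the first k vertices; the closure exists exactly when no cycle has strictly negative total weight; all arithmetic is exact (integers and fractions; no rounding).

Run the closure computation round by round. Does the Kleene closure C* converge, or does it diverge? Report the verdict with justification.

D(0):
  [0, 0, 19, ∞, ∞]
  [6, 0, 8, ∞, -2]
  [∞, 12, 0, ∞, 8]
  [6, 6, 20, 0, ∞]
  [∞, ∞, 12, -1, 0]
D(1):
  [0, 0, 19, ∞, ∞]
  [6, 0, 8, ∞, -2]
  [∞, 12, 0, ∞, 8]
  [6, 6, 20, 0, ∞]
  [∞, ∞, 12, -1, 0]
D(2):
  [0, 0, 8, ∞, -2]
  [6, 0, 8, ∞, -2]
  [18, 12, 0, ∞, 8]
  [6, 6, 14, 0, 4]
  [∞, ∞, 12, -1, 0]
D(3):
  [0, 0, 8, ∞, -2]
  [6, 0, 8, ∞, -2]
  [18, 12, 0, ∞, 8]
  [6, 6, 14, 0, 4]
  [30, 24, 12, -1, 0]
D(4):
  [0, 0, 8, ∞, -2]
  [6, 0, 8, ∞, -2]
  [18, 12, 0, ∞, 8]
  [6, 6, 14, 0, 4]
  [5, 5, 12, -1, 0]
D(5):
  [0, 0, 8, -3, -2]
  [3, 0, 8, -3, -2]
  [13, 12, 0, 7, 8]
  [6, 6, 14, 0, 4]
  [5, 5, 12, -1, 0]
Key observation: every diagonal entry stays at the unit through all rounds, so no improving cycle exists.
Answer: CONVERGES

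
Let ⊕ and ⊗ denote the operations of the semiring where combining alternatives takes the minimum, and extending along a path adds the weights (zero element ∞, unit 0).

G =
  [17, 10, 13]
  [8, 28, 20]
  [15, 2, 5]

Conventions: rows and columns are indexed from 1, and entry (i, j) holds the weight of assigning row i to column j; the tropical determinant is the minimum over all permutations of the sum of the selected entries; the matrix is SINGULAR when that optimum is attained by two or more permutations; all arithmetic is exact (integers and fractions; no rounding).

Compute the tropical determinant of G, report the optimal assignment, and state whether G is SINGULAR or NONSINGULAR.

σ = (1, 2, 3): 17 + 28 + 5 = 50
σ = (1, 3, 2): 17 + 20 + 2 = 39
σ = (2, 1, 3): 10 + 8 + 5 = 23
σ = (2, 3, 1): 10 + 20 + 15 = 45
σ = (3, 1, 2): 13 + 8 + 2 = 23
σ = (3, 2, 1): 13 + 28 + 15 = 56
Optimal value attained by: σ = (2, 1, 3).
Answer: det⊕(G) = 23; verdict: SINGULAR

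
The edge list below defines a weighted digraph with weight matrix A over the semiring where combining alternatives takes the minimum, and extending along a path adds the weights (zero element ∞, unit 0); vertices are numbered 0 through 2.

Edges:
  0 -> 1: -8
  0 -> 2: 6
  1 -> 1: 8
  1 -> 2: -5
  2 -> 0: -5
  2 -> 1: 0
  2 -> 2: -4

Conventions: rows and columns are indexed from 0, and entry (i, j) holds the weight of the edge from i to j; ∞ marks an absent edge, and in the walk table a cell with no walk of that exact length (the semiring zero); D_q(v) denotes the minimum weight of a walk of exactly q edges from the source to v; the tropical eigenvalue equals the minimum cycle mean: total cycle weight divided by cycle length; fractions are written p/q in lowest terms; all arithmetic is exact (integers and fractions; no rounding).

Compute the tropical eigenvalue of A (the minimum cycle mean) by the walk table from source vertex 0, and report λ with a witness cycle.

q=0: [0, ∞, ∞]
q=1: [∞, -8, 6]
q=2: [1, 0, -13]
q=3: [-18, -13, -17]
Optimal cycle mean attained by: cycle 0->1->2->0, total (-8) + (-5) + (-5), length 3.
Answer: λ = -6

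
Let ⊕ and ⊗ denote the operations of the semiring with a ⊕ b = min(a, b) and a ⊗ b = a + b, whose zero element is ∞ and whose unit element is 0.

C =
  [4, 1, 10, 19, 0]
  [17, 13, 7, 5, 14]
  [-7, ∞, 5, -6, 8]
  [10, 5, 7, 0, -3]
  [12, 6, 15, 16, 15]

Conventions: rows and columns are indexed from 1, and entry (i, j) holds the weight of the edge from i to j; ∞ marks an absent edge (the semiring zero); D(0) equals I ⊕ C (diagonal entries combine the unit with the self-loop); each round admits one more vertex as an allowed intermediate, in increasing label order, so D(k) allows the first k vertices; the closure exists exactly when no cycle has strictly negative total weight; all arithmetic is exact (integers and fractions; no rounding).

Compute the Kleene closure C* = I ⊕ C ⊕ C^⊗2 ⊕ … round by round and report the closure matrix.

D(0):
  [0, 1, 10, 19, 0]
  [17, 0, 7, 5, 14]
  [-7, ∞, 0, -6, 8]
  [10, 5, 7, 0, -3]
  [12, 6, 15, 16, 0]
D(1):
  [0, 1, 10, 19, 0]
  [17, 0, 7, 5, 14]
  [-7, -6, 0, -6, -7]
  [10, 5, 7, 0, -3]
  [12, 6, 15, 16, 0]
D(2):
  [0, 1, 8, 6, 0]
  [17, 0, 7, 5, 14]
  [-7, -6, 0, -6, -7]
  [10, 5, 7, 0, -3]
  [12, 6, 13, 11, 0]
D(3):
  [0, 1, 8, 2, 0]
  [0, 0, 7, 1, 0]
  [-7, -6, 0, -6, -7]
  [0, 1, 7, 0, -3]
  [6, 6, 13, 7, 0]
D(4):
  [0, 1, 8, 2, -1]
  [0, 0, 7, 1, -2]
  [-7, -6, 0, -6, -9]
  [0, 1, 7, 0, -3]
  [6, 6, 13, 7, 0]
D(5):
  [0, 1, 8, 2, -1]
  [0, 0, 7, 1, -2]
  [-7, -6, 0, -6, -9]
  [0, 1, 7, 0, -3]
  [6, 6, 13, 7, 0]
Answer: C* = [[0, 1, 8, 2, -1], [0, 0, 7, 1, -2], [-7, -6, 0, -6, -9], [0, 1, 7, 0, -3], [6, 6, 13, 7, 0]]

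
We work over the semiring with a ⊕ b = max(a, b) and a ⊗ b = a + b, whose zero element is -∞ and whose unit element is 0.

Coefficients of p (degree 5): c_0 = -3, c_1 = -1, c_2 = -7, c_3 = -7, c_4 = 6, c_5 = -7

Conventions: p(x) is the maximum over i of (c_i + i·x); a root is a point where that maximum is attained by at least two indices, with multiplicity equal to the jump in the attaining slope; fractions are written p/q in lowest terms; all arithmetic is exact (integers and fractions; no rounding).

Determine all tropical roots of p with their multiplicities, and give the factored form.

hull edge (i=0, c=-3) to (i=4, c=6): slope 9/4, span 4
hull edge (i=4, c=6) to (i=5, c=-7): slope -13, span 1
Factored form: p(x) = -7 ⊗ (x ⊕ (-9/4)) ⊗ (x ⊕ (-9/4)) ⊗ (x ⊕ (-9/4)) ⊗ (x ⊕ (-9/4)) ⊗ (x ⊕ 13)
Answer: roots = -9/4 (mult 4), 13 (mult 1)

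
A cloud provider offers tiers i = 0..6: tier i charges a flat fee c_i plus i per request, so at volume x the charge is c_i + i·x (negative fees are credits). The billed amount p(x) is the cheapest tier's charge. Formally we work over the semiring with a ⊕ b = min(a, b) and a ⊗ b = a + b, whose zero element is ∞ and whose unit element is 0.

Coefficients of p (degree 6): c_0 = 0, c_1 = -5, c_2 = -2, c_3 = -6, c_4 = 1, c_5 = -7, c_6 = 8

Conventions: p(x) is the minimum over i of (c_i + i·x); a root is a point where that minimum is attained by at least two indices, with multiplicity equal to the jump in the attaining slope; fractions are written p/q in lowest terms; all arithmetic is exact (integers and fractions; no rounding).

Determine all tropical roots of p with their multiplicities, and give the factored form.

hull edge (i=0, c=0) to (i=1, c=-5): slope -5, span 1
hull edge (i=1, c=-5) to (i=5, c=-7): slope -1/2, span 4
hull edge (i=5, c=-7) to (i=6, c=8): slope 15, span 1
Factored form: p(x) = 8 ⊗ (x ⊕ (-15)) ⊗ (x ⊕ 1/2) ⊗ (x ⊕ 1/2) ⊗ (x ⊕ 1/2) ⊗ (x ⊕ 1/2) ⊗ (x ⊕ 5)
Answer: roots = -15 (mult 1), 1/2 (mult 4), 5 (mult 1)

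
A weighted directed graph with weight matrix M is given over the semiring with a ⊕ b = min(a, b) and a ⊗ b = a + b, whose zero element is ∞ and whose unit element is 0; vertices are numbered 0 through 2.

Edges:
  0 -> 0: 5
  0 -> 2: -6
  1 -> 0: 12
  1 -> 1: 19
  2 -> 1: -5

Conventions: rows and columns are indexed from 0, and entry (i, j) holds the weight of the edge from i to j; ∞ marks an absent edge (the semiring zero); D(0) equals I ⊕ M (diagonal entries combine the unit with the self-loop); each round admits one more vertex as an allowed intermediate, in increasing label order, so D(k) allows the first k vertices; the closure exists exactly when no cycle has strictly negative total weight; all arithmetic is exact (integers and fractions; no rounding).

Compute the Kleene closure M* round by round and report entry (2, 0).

D(0):
  [0, ∞, -6]
  [12, 0, ∞]
  [∞, -5, 0]
D(1):
  [0, ∞, -6]
  [12, 0, 6]
  [∞, -5, 0]
D(2):
  [0, ∞, -6]
  [12, 0, 6]
  [7, -5, 0]
D(3):
  [0, -11, -6]
  [12, 0, 6]
  [7, -5, 0]
Answer: M*[2][0] = 7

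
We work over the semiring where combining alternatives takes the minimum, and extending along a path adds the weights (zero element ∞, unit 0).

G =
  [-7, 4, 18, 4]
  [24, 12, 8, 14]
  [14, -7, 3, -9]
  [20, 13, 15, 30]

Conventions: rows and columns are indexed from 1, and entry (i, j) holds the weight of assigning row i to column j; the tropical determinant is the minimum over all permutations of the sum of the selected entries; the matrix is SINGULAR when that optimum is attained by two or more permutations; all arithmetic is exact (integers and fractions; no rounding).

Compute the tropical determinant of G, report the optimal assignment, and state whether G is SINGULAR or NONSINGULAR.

σ = (1, 2, 3, 4): (-7) + 12 + 3 + 30 = 38
σ = (1, 2, 4, 3): (-7) + 12 + (-9) + 15 = 11
σ = (1, 3, 2, 4): (-7) + 8 + (-7) + 30 = 24
σ = (1, 3, 4, 2): (-7) + 8 + (-9) + 13 = 5
σ = (1, 4, 2, 3): (-7) + 14 + (-7) + 15 = 15
σ = (1, 4, 3, 2): (-7) + 14 + 3 + 13 = 23
σ = (2, 1, 3, 4): 4 + 24 + 3 + 30 = 61
σ = (2, 1, 4, 3): 4 + 24 + (-9) + 15 = 34
σ = (2, 3, 1, 4): 4 + 8 + 14 + 30 = 56
σ = (2, 3, 4, 1): 4 + 8 + (-9) + 20 = 23
σ = (2, 4, 1, 3): 4 + 14 + 14 + 15 = 47
σ = (2, 4, 3, 1): 4 + 14 + 3 + 20 = 41
σ = (3, 1, 2, 4): 18 + 24 + (-7) + 30 = 65
σ = (3, 1, 4, 2): 18 + 24 + (-9) + 13 = 46
σ = (3, 2, 1, 4): 18 + 12 + 14 + 30 = 74
σ = (3, 2, 4, 1): 18 + 12 + (-9) + 20 = 41
σ = (3, 4, 1, 2): 18 + 14 + 14 + 13 = 59
σ = (3, 4, 2, 1): 18 + 14 + (-7) + 20 = 45
σ = (4, 1, 2, 3): 4 + 24 + (-7) + 15 = 36
σ = (4, 1, 3, 2): 4 + 24 + 3 + 13 = 44
σ = (4, 2, 1, 3): 4 + 12 + 14 + 15 = 45
σ = (4, 2, 3, 1): 4 + 12 + 3 + 20 = 39
σ = (4, 3, 1, 2): 4 + 8 + 14 + 13 = 39
σ = (4, 3, 2, 1): 4 + 8 + (-7) + 20 = 25
Optimal value attained by: σ = (1, 3, 4, 2).
Answer: det⊕(G) = 5; verdict: NONSINGULAR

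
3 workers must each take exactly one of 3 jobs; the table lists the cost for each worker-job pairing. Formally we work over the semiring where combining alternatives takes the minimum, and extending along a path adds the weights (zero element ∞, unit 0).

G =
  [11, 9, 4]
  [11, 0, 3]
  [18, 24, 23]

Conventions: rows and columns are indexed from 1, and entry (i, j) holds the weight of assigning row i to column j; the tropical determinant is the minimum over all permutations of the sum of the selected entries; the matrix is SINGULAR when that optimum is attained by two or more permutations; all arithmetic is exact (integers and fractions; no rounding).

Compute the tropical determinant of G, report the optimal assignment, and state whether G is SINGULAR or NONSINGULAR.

σ = (1, 2, 3): 11 + 0 + 23 = 34
σ = (1, 3, 2): 11 + 3 + 24 = 38
σ = (2, 1, 3): 9 + 11 + 23 = 43
σ = (2, 3, 1): 9 + 3 + 18 = 30
σ = (3, 1, 2): 4 + 11 + 24 = 39
σ = (3, 2, 1): 4 + 0 + 18 = 22
Optimal value attained by: σ = (3, 2, 1).
Answer: det⊕(G) = 22; verdict: NONSINGULAR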